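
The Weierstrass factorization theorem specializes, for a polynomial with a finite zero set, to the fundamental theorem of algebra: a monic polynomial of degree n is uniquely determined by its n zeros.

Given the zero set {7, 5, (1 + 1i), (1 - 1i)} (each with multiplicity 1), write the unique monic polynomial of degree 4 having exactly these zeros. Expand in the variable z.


The polynomial is p(z) = ∏_{α ∈ S} (z − α), where S = {7, 5, (1 + 1i), (1 - 1i)}.
Expanding the product yields: p(z) = z^4 -14·z^3 + 61·z^2 -94·z + 70.
Note conjugate pairs combine to real quadratics: (z − (1+1i))(z − (1−1i)) = z² − 2z + 2.
The resulting polynomial has degree 4 and real coefficients as required.

p(z) = z^4 -14·z^3 + 61·z^2 -94·z + 70.


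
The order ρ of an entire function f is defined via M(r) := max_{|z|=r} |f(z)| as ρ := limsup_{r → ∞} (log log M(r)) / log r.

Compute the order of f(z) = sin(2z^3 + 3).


Write sin(w) = (e^{iw} ± e^{−iw})/(2 or 2i), so |sin(w)| ≤ e^{|w|}. With w = 2z^3 + 3, |w| ≤ 2r^3 + 3 on |z|=r, giving M(r) ≤ e^{2r^3 + 3} and ρ ≤ 3. For the lower bound, choose z on |z|=r with 2z^3 purely imaginary of modulus 2r^3; then |sin(2z^3 + 3)| grows like e^{2r^3}/2, so ρ ≥ 3. Hence ρ = 3.
Therefore ρ = 3.

Order ρ = 3.


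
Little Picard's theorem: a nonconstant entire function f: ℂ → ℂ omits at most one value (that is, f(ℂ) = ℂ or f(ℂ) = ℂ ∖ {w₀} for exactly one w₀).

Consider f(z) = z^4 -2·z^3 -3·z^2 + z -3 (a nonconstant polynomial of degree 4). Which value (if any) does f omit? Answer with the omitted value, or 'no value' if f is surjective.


Little Picard bounds the complement of f(ℂ) to at most one point.
For every w ∈ ℂ, the equation p(z) − w = 0 is a nonconstant polynomial in z and hence has at least one root by the fundamental theorem of algebra. So p is surjective onto ℂ, omitting no value.

Omitted value: no value.


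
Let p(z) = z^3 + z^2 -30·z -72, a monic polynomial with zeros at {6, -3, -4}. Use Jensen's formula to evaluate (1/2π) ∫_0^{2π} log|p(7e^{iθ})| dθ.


Zeros: -4, -3, 6; r = 7.
Inside |z| < r: -4, -3, 6. Outside (|z| ≥ r): ∅.
p(0) = -72, so log|p(0)| = log(72) = 4.2767.
Apply Jensen: I(r) = log|p(0)| + Σ_k log(r/|z_k|), summed over zeros inside |z| < r.
  log(r/|z_k|) for z_k = 6: log(7/6) = 0.1542
  log(r/|z_k|) for z_k = -3: log(7/3) = 0.8473
  log(r/|z_k|) for z_k = -4: log(7/4) = 0.5596
Sum over inside zeros: 1.5611.
I(r) = log|p(0)| + (inside sum) = 4.2767 + 1.5611 = 5.8377.
Closed form (all zeros inside, monic): I(r) = n·log(r) = 3·log(7) = 5.8377. ✓

I(r) ≈ 5.8377.


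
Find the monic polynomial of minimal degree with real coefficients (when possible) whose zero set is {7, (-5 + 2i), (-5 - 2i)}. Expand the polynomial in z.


The polynomial is p(z) = ∏_{α ∈ S} (z − α), where S = {7, (-5 + 2i), (-5 - 2i)}.
Expanding the product yields: p(z) = z^3 + 3·z^2 -41·z -203.
Note conjugate pairs combine to real quadratics: (z − (-5+2i))(z − (-5−2i)) = z² + 10z + 29.
The resulting polynomial has degree 3 and real coefficients as required.

p(z) = z^3 + 3·z^2 -41·z -203.


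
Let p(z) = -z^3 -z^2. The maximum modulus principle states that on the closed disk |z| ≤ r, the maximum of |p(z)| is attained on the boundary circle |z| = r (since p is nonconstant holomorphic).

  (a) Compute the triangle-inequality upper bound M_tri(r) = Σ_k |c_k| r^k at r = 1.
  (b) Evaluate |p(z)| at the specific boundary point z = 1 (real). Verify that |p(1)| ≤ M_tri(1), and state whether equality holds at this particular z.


Coefficients: c_0 = 0, c_1 = 0, c_2 = -1, c_3 = -1. Radius r = 1.
Part (a). Triangle bound: M_tri(r) = Σ_k |c_k| r^k
  = |0|·1^0 + |0|·1^1 + |-1|·1^2 + |-1|·1^3
  = 0 + 0 + 1 + 1 = 2.
This bounds M(r) := max_{|z|=r} |p(z)| from above; equality holds iff all terms c_k z^k can be made to align in phase at a single z on |z|=r.
Part (b). At z = 1 (real, on the circle |z| = r):
  p(1) = (0)·1^0 + (0)·1^1 + (-1)·1^2 + (-1)·1^3 = -2.
  |p(1)| = 2.
Since all nonzero coefficients share the same sign, |p(1)| = 2 = M_tri(1); the triangle bound is attained at z = 1, so in fact M(r) = 2.

M_tri(1) = 2; |p(1)| = 2; equality at z=1: yes.


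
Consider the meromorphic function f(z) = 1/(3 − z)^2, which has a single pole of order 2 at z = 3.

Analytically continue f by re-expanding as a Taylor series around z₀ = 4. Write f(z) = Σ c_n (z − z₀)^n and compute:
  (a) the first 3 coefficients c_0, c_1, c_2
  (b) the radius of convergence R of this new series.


Let w = z − z₀, so z = z₀ + w.
Then 3 − z = 3 − (z₀ + w) = (3 − z₀) − w = -1 − w.
f(z) = 1/(-1 − w)^2 = (1/(-1)^2) · (1 − w/(-1))^{−2}.
By the binomial series (1−u)^{−2} = Σ_{n≥0} C(n+1, 1) u^n for |u|<1, with u = w/(-1):
  c_n = C(n+1, 1) / (-1)^(n+2).
  c_0 = 1/(-1)^2 = 1.
  c_1 = 2/(-1)^3 = -2.
  c_2 = 3/(-1)^4 = 3.
The series is valid for |w/d| < 1, i.e. |z − z₀| < |d|.
Radius of convergence: R = |3 − z₀| = |-1| = 1 (distance from z₀ to the singularity z = 3).

c_0 = 1, c_1 = -2, c_2 = 3; R = 1.


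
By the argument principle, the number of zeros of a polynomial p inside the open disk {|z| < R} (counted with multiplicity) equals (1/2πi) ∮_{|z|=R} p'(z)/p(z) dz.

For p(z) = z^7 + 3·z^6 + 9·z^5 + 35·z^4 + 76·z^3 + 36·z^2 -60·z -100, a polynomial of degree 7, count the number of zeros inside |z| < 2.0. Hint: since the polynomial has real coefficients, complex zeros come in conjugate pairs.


The zeros of p are: (-1 + 1i), (-1 - 1i), 1, (1 + 3i), (1 - 3i), (-2 + 1i), (-2 - 1i).
Their magnitudes are: 1.414, 1.414, 1, 3.162, 3.162, 2.236, 2.236.
Zeros with |z| < R = 2.0: (-1 + 1i), (-1 - 1i), 1.
Count = 3.
By the argument principle, (1/2πi) ∮_{|z|=R} p'(z)/p(z) dz equals exactly this count.

Number of zeros inside |z| < 2.0: 3.


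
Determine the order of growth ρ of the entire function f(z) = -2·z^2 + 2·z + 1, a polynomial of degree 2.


|f(z)| ≤ Σ|c_k|·r^k = O(r^2) as r → ∞. Polynomial growth is O(e^{r^ε}) for every ε > 0 (since r^2/e^{r^ε} → 0), so ρ ≤ ε for all ε > 0, i.e. ρ = 0. Every nonconstant polynomial has order 0.
Therefore ρ = 0.

Order ρ = 0.


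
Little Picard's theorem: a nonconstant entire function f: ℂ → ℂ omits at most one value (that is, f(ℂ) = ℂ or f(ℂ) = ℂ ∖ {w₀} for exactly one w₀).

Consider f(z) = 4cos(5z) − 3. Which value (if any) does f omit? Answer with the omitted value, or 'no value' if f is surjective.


Little Picard bounds the complement of f(ℂ) to at most one point.
cos is entire and surjective onto ℂ: for every w ∈ ℂ, cos(ζ) = w has a solution ζ ∈ ℂ (e.g., via the complex inverse arccos). With ζ = 5z this gives z = ζ/(5). Then 4·cos(5z) takes every value in 4·ℂ = ℂ, and adding -3 is a bijection of ℂ. So f is surjective and omits no value. (Note: only on the real line is cos bounded by [−1, 1].)

Omitted value: no value.


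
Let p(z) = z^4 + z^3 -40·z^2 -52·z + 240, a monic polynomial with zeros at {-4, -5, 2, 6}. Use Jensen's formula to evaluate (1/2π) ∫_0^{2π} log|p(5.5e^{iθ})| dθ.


Zeros: -5, -4, 2, 6; r = 5.5.
Inside |z| < r: -5, -4, 2. Outside (|z| ≥ r): 6.
p(0) = 240, so log|p(0)| = log(240) = 5.4806.
Apply Jensen: I(r) = log|p(0)| + Σ_k log(r/|z_k|), summed over zeros inside |z| < r.
  log(r/|z_k|) for z_k = -4: log(5.5/4) = 0.3185
  log(r/|z_k|) for z_k = -5: log(5.5/5) = 0.0953
  log(r/|z_k|) for z_k = 2: log(5.5/2) = 1.0116
  Outside zeros (6) contribute nothing to the Jensen sum.
Sum over inside zeros: 1.4254.
I(r) = log|p(0)| + (inside sum) = 5.4806 + 1.4254 = 6.9060.
Note: since some zeros are outside |z| ≤ r, the simplified n·log(r) form does NOT apply — only the inside zeros contribute.

I(r) ≈ 6.9060.


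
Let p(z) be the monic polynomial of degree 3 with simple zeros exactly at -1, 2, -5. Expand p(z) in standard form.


The polynomial is p(z) = ∏_{α ∈ S} (z − α), where S = {-1, 2, -5}.
Expanding the product yields: p(z) = z^3 + 4·z^2 -7·z -10.
The resulting polynomial has degree 3 and real coefficients as required.

p(z) = z^3 + 4·z^2 -7·z -10.


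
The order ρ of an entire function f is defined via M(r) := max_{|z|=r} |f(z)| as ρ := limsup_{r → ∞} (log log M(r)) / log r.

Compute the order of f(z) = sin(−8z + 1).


sin(w) is a linear combination of e^{iw} and e^{−iw} (or e^w, e^{−w} in the hyperbolic case), so |sin(w)| ≤ e^{|w|}. With w = −8z + 1, |w| ≤ 8|z| + 1 = 8r + 1 on |z| = r, giving M(r) ≤ e^{8r + 1}, so ρ ≤ 1. On a suitable ray (z = it for sin/cos; z = t for sinh/cosh, t real → ∞), |sin(−8z + 1)| grows like e^{8|t|}/2, so ρ ≥ 1. Hence ρ = 1.
Therefore ρ = 1.

Order ρ = 1.


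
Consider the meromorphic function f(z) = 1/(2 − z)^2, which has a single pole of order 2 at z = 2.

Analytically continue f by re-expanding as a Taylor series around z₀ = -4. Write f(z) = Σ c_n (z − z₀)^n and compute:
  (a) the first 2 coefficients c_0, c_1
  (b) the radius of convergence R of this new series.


Let w = z − z₀, so z = z₀ + w.
Then 2 − z = 2 − (z₀ + w) = (2 − z₀) − w = 6 − w.
f(z) = 1/(6 − w)^2 = (1/(6)^2) · (1 − w/(6))^{−2}.
By the binomial series (1−u)^{−2} = Σ_{n≥0} C(n+1, 1) u^n for |u|<1, with u = w/(6):
  c_n = C(n+1, 1) / (6)^(n+2).
  c_0 = 1/(6)^2 = 1/36.
  c_1 = 2/(6)^3 = 1/108.
The series is valid for |w/d| < 1, i.e. |z − z₀| < |d|.
Radius of convergence: R = |2 − z₀| = |6| = 6 (distance from z₀ to the singularity z = 2).

c_0 = 1/36, c_1 = 1/108; R = 6.


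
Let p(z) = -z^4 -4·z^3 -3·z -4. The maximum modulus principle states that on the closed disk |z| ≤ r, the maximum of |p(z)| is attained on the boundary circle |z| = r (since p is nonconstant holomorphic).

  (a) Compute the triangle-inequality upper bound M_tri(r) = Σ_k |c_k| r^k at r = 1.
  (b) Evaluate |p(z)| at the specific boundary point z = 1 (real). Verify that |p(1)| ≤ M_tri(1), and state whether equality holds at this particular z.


Coefficients: c_0 = -4, c_1 = -3, c_2 = 0, c_3 = -4, c_4 = -1. Radius r = 1.
Part (a). Triangle bound: M_tri(r) = Σ_k |c_k| r^k
  = |-4|·1^0 + |-3|·1^1 + |0|·1^2 + |-4|·1^3 + |-1|·1^4
  = 4 + 3 + 0 + 4 + 1 = 12.
This bounds M(r) := max_{|z|=r} |p(z)| from above; equality holds iff all terms c_k z^k can be made to align in phase at a single z on |z|=r.
Part (b). At z = 1 (real, on the circle |z| = r):
  p(1) = (-4)·1^0 + (-3)·1^1 + (0)·1^2 + (-4)·1^3 + (-1)·1^4 = -12.
  |p(1)| = 12.
Since all nonzero coefficients share the same sign, |p(1)| = 12 = M_tri(1); the triangle bound is attained at z = 1, so in fact M(r) = 12.

M_tri(1) = 12; |p(1)| = 12; equality at z=1: yes.


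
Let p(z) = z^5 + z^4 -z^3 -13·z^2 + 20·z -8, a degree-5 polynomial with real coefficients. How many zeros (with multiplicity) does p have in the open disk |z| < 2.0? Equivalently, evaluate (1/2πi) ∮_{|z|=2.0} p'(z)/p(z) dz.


The zeros of p are: 1, (-2 + 2i), (-2 - 2i), 1, 1.
Their magnitudes are: 1, 2.828, 2.828, 1, 1.
Zeros with |z| < R = 2.0: 1, 1, 1.
Count = 3.
By the argument principle, (1/2πi) ∮_{|z|=R} p'(z)/p(z) dz equals exactly this count.

Number of zeros inside |z| < 2.0: 3.


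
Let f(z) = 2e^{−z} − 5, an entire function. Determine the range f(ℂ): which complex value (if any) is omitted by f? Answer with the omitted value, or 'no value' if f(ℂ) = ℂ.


Little Picard bounds the complement of f(ℂ) to at most one point.
e^{−z} is never zero on ℂ, so 2·e^{−z} takes every value in ℂ ∖ {0}. Adding -5 shifts the range to ℂ ∖ {-5}. Thus f omits exactly the value -5.

Omitted value: -5.


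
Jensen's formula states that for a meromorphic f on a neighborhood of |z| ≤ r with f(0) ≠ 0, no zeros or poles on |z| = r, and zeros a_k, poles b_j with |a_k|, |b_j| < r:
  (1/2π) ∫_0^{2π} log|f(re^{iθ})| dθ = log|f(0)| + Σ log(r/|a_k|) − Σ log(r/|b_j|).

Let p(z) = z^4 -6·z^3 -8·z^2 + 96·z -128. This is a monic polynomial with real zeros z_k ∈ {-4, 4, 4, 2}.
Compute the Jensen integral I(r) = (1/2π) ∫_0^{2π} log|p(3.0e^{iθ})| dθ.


Zeros: -4, 2, 4, 4; r = 3.0.
Inside |z| < r: 2. Outside (|z| ≥ r): -4, 4, 4.
p(0) = -128, so log|p(0)| = log(128) = 4.8520.
Apply Jensen: I(r) = log|p(0)| + Σ_k log(r/|z_k|), summed over zeros inside |z| < r.
  log(r/|z_k|) for z_k = 2: log(3.0/2) = 0.4055
  Outside zeros (-4, 4, 4) contribute nothing to the Jensen sum.
Sum over inside zeros: 0.4055.
I(r) = log|p(0)| + (inside sum) = 4.8520 + 0.4055 = 5.2575.
Note: since some zeros are outside |z| ≤ r, the simplified n·log(r) form does NOT apply — only the inside zeros contribute.

I(r) ≈ 5.2575.


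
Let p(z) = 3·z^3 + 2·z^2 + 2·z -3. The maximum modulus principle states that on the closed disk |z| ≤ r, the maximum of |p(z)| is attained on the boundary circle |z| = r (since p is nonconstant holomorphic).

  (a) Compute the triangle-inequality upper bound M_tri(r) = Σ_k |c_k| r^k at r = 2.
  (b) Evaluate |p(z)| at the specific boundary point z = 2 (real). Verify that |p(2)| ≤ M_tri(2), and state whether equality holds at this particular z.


Coefficients: c_0 = -3, c_1 = 2, c_2 = 2, c_3 = 3. Radius r = 2.
Part (a). Triangle bound: M_tri(r) = Σ_k |c_k| r^k
  = |-3|·2^0 + |2|·2^1 + |2|·2^2 + |3|·2^3
  = 3 + 4 + 8 + 24 = 39.
This bounds M(r) := max_{|z|=r} |p(z)| from above; equality holds iff all terms c_k z^k can be made to align in phase at a single z on |z|=r.
Part (b). At z = 2 (real, on the circle |z| = r):
  p(2) = (-3)·2^0 + (2)·2^1 + (2)·2^2 + (3)·2^3 = 33.
  |p(2)| = 33.
Check: |p(2)| = 33 ≤ 39 = M_tri(2). ✓ Equality does not hold at z = 2 (the coefficients have mixed signs, so the terms do not all align in phase there).

M_tri(2) = 39; |p(2)| = 33; equality at z=2: no.


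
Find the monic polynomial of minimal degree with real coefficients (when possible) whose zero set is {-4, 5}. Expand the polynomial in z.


The polynomial is p(z) = ∏_{α ∈ S} (z − α), where S = {-4, 5}.
Expanding the product yields: p(z) = z^2 -z -20.
The resulting polynomial has degree 2 and real coefficients as required.

p(z) = z^2 -z -20.


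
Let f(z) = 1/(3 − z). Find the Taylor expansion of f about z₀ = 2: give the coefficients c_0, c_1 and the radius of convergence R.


Let w = z − z₀, so z = z₀ + w.
Then 3 − z = 3 − (z₀ + w) = (3 − z₀) − w = 1 − w.
f(z) = 1/(1 − w) = (1/(1)) · 1/(1 − w/(1)) = Σ_{n≥0} w^n / (1)^(n+1).
So c_n = 1/(1)^(n+1):
  c_0 = 1/(1)^1 = 1.
  c_1 = 1/(1)^2 = 1.
The series is valid for |w/d| < 1, i.e. |z − z₀| < |d|.
Radius of convergence: R = |3 − z₀| = |1| = 1 (distance from z₀ to the singularity z = 3).

c_0 = 1, c_1 = 1; R = 1.


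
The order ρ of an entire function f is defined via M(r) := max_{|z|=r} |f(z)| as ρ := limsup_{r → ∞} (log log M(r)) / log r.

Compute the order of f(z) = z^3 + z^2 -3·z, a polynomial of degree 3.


|f(z)| ≤ Σ|c_k|·r^k = O(r^3) as r → ∞. Polynomial growth is O(e^{r^ε}) for every ε > 0 (since r^3/e^{r^ε} → 0), so ρ ≤ ε for all ε > 0, i.e. ρ = 0. Every nonconstant polynomial has order 0.
Therefore ρ = 0.

Order ρ = 0.


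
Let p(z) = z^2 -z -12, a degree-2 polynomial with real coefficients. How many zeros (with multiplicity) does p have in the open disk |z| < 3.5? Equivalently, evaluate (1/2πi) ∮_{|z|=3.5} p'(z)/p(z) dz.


The zeros of p are: 4, -3.
Their magnitudes are: 4, 3.
Zeros with |z| < R = 3.5: -3.
Count = 1.
By the argument principle, (1/2πi) ∮_{|z|=R} p'(z)/p(z) dz equals exactly this count.

Number of zeros inside |z| < 3.5: 1.


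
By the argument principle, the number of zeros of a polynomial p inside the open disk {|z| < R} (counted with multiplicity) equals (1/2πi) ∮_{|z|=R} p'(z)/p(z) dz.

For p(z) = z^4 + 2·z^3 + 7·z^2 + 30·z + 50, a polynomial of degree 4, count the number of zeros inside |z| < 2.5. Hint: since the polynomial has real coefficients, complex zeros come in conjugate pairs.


The zeros of p are: (1 + 3i), (1 - 3i), (-2 + 1i), (-2 - 1i).
Their magnitudes are: 3.162, 3.162, 2.236, 2.236.
Zeros with |z| < R = 2.5: (-2 + 1i), (-2 - 1i).
Count = 2.
By the argument principle, (1/2πi) ∮_{|z|=R} p'(z)/p(z) dz equals exactly this count.

Number of zeros inside |z| < 2.5: 2.


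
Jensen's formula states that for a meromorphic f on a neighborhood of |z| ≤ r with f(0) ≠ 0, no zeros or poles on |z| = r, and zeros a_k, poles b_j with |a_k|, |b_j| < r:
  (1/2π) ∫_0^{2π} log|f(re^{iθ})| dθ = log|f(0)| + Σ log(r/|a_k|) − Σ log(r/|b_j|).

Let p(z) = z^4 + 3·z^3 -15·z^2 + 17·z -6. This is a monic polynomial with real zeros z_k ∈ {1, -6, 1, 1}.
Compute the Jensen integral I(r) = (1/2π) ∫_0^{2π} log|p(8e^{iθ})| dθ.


Zeros: -6, 1, 1, 1; r = 8.
Inside |z| < r: -6, 1, 1, 1. Outside (|z| ≥ r): ∅.
p(0) = -6, so log|p(0)| = log(6) = 1.7918.
Apply Jensen: I(r) = log|p(0)| + Σ_k log(r/|z_k|), summed over zeros inside |z| < r.
  log(r/|z_k|) for z_k = 1: log(8/1) = 2.0794
  log(r/|z_k|) for z_k = -6: log(8/6) = 0.2877
  log(r/|z_k|) for z_k = 1: log(8/1) = 2.0794
  log(r/|z_k|) for z_k = 1: log(8/1) = 2.0794
Sum over inside zeros: 6.5260.
I(r) = log|p(0)| + (inside sum) = 1.7918 + 6.5260 = 8.3178.
Closed form (all zeros inside, monic): I(r) = n·log(r) = 4·log(8) = 8.3178. ✓

I(r) ≈ 8.3178.


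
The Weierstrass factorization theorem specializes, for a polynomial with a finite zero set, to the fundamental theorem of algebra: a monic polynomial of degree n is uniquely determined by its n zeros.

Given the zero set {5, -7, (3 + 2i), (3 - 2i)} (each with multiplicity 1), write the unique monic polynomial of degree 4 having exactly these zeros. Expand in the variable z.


The polynomial is p(z) = ∏_{α ∈ S} (z − α), where S = {5, -7, (3 + 2i), (3 - 2i)}.
Expanding the product yields: p(z) = z^4 -4·z^3 -34·z^2 + 236·z -455.
Note conjugate pairs combine to real quadratics: (z − (3+2i))(z − (3−2i)) = z² − 6z + 13.
The resulting polynomial has degree 4 and real coefficients as required.

p(z) = z^4 -4·z^3 -34·z^2 + 236·z -455.


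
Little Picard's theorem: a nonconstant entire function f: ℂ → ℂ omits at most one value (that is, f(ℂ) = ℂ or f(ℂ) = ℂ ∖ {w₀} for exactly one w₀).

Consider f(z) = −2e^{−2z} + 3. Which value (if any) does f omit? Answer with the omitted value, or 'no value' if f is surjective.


Little Picard bounds the complement of f(ℂ) to at most one point.
e^{−2z} is never zero on ℂ, so -2·e^{−2z} takes every value in ℂ ∖ {0}. Adding 3 shifts the range to ℂ ∖ {3}. Thus f omits exactly the value 3.

Omitted value: 3.


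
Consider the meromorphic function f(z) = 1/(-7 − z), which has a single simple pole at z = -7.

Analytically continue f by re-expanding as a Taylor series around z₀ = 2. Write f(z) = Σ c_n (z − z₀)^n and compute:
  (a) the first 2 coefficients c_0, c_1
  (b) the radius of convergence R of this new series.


Let w = z − z₀, so z = z₀ + w.
Then -7 − z = -7 − (z₀ + w) = (-7 − z₀) − w = -9 − w.
f(z) = 1/(-9 − w) = (1/(-9)) · 1/(1 − w/(-9)) = Σ_{n≥0} w^n / (-9)^(n+1).
So c_n = 1/(-9)^(n+1):
  c_0 = 1/(-9)^1 = -1/9.
  c_1 = 1/(-9)^2 = 1/81.
The series is valid for |w/d| < 1, i.e. |z − z₀| < |d|.
Radius of convergence: R = |-7 − z₀| = |-9| = 9 (distance from z₀ to the singularity z = -7).

c_0 = -1/9, c_1 = 1/81; R = 9.


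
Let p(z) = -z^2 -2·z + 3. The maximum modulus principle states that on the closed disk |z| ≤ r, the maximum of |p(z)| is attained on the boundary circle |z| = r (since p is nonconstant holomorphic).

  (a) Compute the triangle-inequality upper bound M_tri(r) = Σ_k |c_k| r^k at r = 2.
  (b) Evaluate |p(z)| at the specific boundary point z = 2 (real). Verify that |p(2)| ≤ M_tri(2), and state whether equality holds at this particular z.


Coefficients: c_0 = 3, c_1 = -2, c_2 = -1. Radius r = 2.
Part (a). Triangle bound: M_tri(r) = Σ_k |c_k| r^k
  = |3|·2^0 + |-2|·2^1 + |-1|·2^2
  = 3 + 4 + 4 = 11.
This bounds M(r) := max_{|z|=r} |p(z)| from above; equality holds iff all terms c_k z^k can be made to align in phase at a single z on |z|=r.
Part (b). At z = 2 (real, on the circle |z| = r):
  p(2) = (3)·2^0 + (-2)·2^1 + (-1)·2^2 = -5.
  |p(2)| = 5.
Check: |p(2)| = 5 ≤ 11 = M_tri(2). ✓ Equality does not hold at z = 2 (the coefficients have mixed signs, so the terms do not all align in phase there).

M_tri(2) = 11; |p(2)| = 5; equality at z=2: no.


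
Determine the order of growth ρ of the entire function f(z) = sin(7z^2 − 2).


Write sin(w) = (e^{iw} ± e^{−iw})/(2 or 2i), so |sin(w)| ≤ e^{|w|}. With w = 7z^2 − 2, |w| ≤ 7r^2 + 2 on |z|=r, giving M(r) ≤ e^{7r^2 + 2} and ρ ≤ 2. For the lower bound, choose z on |z|=r with 7z^2 purely imaginary of modulus 7r^2; then |sin(7z^2 − 2)| grows like e^{7r^2}/2, so ρ ≥ 2. Hence ρ = 2.
Therefore ρ = 2.

Order ρ = 2.


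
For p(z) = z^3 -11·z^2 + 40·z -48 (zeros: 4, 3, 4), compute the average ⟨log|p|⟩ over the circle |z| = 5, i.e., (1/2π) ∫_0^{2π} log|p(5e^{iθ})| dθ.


Zeros: 3, 4, 4; r = 5.
Inside |z| < r: 3, 4, 4. Outside (|z| ≥ r): ∅.
p(0) = -48, so log|p(0)| = log(48) = 3.8712.
Apply Jensen: I(r) = log|p(0)| + Σ_k log(r/|z_k|), summed over zeros inside |z| < r.
  log(r/|z_k|) for z_k = 4: log(5/4) = 0.2231
  log(r/|z_k|) for z_k = 3: log(5/3) = 0.5108
  log(r/|z_k|) for z_k = 4: log(5/4) = 0.2231
Sum over inside zeros: 0.9571.
I(r) = log|p(0)| + (inside sum) = 3.8712 + 0.9571 = 4.8283.
Closed form (all zeros inside, monic): I(r) = n·log(r) = 3·log(5) = 4.8283. ✓

I(r) ≈ 4.8283.


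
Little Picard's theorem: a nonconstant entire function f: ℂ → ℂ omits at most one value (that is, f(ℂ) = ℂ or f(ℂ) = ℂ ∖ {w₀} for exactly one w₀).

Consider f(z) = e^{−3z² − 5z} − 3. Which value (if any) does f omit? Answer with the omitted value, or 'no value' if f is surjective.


Little Picard bounds the complement of f(ℂ) to at most one point.
The exponent g(z) = −3z² − 5z is a nonconstant polynomial, hence surjective onto ℂ. So e^{g(z)} takes every value in {e^w : w ∈ ℂ} = ℂ ∖ {0}. Adding -3 shifts the range to ℂ ∖ {-3}. f omits exactly -3.

Omitted value: -3.


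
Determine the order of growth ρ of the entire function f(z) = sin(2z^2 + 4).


Write sin(w) = (e^{iw} ± e^{−iw})/(2 or 2i), so |sin(w)| ≤ e^{|w|}. With w = 2z^2 + 4, |w| ≤ 2r^2 + 4 on |z|=r, giving M(r) ≤ e^{2r^2 + 4} and ρ ≤ 2. For the lower bound, choose z on |z|=r with 2z^2 purely imaginary of modulus 2r^2; then |sin(2z^2 + 4)| grows like e^{2r^2}/2, so ρ ≥ 2. Hence ρ = 2.
Therefore ρ = 2.

Order ρ = 2.


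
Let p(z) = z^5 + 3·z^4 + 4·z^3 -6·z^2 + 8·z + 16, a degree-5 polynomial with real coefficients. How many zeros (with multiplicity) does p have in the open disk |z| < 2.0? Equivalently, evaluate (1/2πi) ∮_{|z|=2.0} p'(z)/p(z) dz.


The zeros of p are: -1, (1 + 1i), (1 - 1i), (-2 + 2i), (-2 - 2i).
Their magnitudes are: 1, 1.414, 1.414, 2.828, 2.828.
Zeros with |z| < R = 2.0: -1, (1 + 1i), (1 - 1i).
Count = 3.
By the argument principle, (1/2πi) ∮_{|z|=R} p'(z)/p(z) dz equals exactly this count.

Number of zeros inside |z| < 2.0: 3.


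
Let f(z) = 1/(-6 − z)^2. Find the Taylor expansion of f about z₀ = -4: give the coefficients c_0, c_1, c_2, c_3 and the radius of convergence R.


Let w = z − z₀, so z = z₀ + w.
Then -6 − z = -6 − (z₀ + w) = (-6 − z₀) − w = -2 − w.
f(z) = 1/(-2 − w)^2 = (1/(-2)^2) · (1 − w/(-2))^{−2}.
By the binomial series (1−u)^{−2} = Σ_{n≥0} C(n+1, 1) u^n for |u|<1, with u = w/(-2):
  c_n = C(n+1, 1) / (-2)^(n+2).
  c_0 = 1/(-2)^2 = 1/4.
  c_1 = 2/(-2)^3 = -1/4.
  c_2 = 3/(-2)^4 = 3/16.
  c_3 = 4/(-2)^5 = -1/8.
The series is valid for |w/d| < 1, i.e. |z − z₀| < |d|.
Radius of convergence: R = |-6 − z₀| = |-2| = 2 (distance from z₀ to the singularity z = -6).

c_0 = 1/4, c_1 = -1/4, c_2 = 3/16, c_3 = -1/8; R = 2.


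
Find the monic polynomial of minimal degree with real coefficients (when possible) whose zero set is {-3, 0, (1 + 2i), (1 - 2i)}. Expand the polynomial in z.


The polynomial is p(z) = ∏_{α ∈ S} (z − α), where S = {-3, 0, (1 + 2i), (1 - 2i)}.
Expanding the product yields: p(z) = z^4 + z^3 -z^2 + 15·z.
Note conjugate pairs combine to real quadratics: (z − (1+2i))(z − (1−2i)) = z² − 2z + 5.
The resulting polynomial has degree 4 and real coefficients as required.

p(z) = z^4 + z^3 -z^2 + 15·z.


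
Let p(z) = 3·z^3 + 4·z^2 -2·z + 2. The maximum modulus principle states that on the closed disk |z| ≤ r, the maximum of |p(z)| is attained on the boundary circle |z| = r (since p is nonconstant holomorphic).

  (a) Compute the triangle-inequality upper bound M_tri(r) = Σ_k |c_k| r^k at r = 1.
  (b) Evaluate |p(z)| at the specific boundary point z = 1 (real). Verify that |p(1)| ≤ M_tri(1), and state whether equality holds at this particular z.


Coefficients: c_0 = 2, c_1 = -2, c_2 = 4, c_3 = 3. Radius r = 1.
Part (a). Triangle bound: M_tri(r) = Σ_k |c_k| r^k
  = |2|·1^0 + |-2|·1^1 + |4|·1^2 + |3|·1^3
  = 2 + 2 + 4 + 3 = 11.
This bounds M(r) := max_{|z|=r} |p(z)| from above; equality holds iff all terms c_k z^k can be made to align in phase at a single z on |z|=r.
Part (b). At z = 1 (real, on the circle |z| = r):
  p(1) = (2)·1^0 + (-2)·1^1 + (4)·1^2 + (3)·1^3 = 7.
  |p(1)| = 7.
Check: |p(1)| = 7 ≤ 11 = M_tri(1). ✓ Equality does not hold at z = 1 (the coefficients have mixed signs, so the terms do not all align in phase there).

M_tri(1) = 11; |p(1)| = 7; equality at z=1: no.


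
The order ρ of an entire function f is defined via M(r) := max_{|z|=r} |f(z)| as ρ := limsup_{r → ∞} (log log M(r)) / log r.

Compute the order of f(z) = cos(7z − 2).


cos(w) is a linear combination of e^{iw} and e^{−iw} (or e^w, e^{−w} in the hyperbolic case), so |cos(w)| ≤ e^{|w|}. With w = 7z − 2, |w| ≤ 7|z| + 2 = 7r + 2 on |z| = r, giving M(r) ≤ e^{7r + 2}, so ρ ≤ 1. On a suitable ray (z = it for sin/cos; z = t for sinh/cosh, t real → ∞), |cos(7z − 2)| grows like e^{7|t|}/2, so ρ ≥ 1. Hence ρ = 1.
Therefore ρ = 1.

Order ρ = 1.


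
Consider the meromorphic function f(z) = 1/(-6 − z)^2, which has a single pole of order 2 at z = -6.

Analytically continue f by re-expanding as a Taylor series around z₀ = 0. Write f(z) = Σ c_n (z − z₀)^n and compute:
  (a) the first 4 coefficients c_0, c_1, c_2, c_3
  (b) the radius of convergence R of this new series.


Let w = z − z₀, so z = z₀ + w.
Then -6 − z = -6 − (z₀ + w) = (-6 − z₀) − w = -6 − w.
f(z) = 1/(-6 − w)^2 = (1/(-6)^2) · (1 − w/(-6))^{−2}.
By the binomial series (1−u)^{−2} = Σ_{n≥0} C(n+1, 1) u^n for |u|<1, with u = w/(-6):
  c_n = C(n+1, 1) / (-6)^(n+2).
  c_0 = 1/(-6)^2 = 1/36.
  c_1 = 2/(-6)^3 = -1/108.
  c_2 = 3/(-6)^4 = 1/432.
  c_3 = 4/(-6)^5 = -1/1944.
The series is valid for |w/d| < 1, i.e. |z − z₀| < |d|.
Radius of convergence: R = |-6 − z₀| = |-6| = 6 (distance from z₀ to the singularity z = -6).

c_0 = 1/36, c_1 = -1/108, c_2 = 1/432, c_3 = -1/1944; R = 6.


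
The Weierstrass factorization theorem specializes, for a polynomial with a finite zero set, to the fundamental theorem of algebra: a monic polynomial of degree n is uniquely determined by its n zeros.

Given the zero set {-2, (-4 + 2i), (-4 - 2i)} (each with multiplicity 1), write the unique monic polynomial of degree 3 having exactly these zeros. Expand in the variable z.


The polynomial is p(z) = ∏_{α ∈ S} (z − α), where S = {-2, (-4 + 2i), (-4 - 2i)}.
Expanding the product yields: p(z) = z^3 + 10·z^2 + 36·z + 40.
Note conjugate pairs combine to real quadratics: (z − (-4+2i))(z − (-4−2i)) = z² + 8z + 20.
The resulting polynomial has degree 3 and real coefficients as required.

p(z) = z^3 + 10·z^2 + 36·z + 40.


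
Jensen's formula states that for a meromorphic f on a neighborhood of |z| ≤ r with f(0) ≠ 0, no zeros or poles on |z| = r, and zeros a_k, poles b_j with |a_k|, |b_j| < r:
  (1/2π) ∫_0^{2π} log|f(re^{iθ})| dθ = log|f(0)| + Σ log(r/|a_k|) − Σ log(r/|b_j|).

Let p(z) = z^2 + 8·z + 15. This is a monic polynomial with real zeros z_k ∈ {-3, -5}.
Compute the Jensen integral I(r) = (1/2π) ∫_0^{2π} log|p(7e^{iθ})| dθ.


Zeros: -5, -3; r = 7.
Inside |z| < r: -5, -3. Outside (|z| ≥ r): ∅.
p(0) = 15, so log|p(0)| = log(15) = 2.7081.
Apply Jensen: I(r) = log|p(0)| + Σ_k log(r/|z_k|), summed over zeros inside |z| < r.
  log(r/|z_k|) for z_k = -3: log(7/3) = 0.8473
  log(r/|z_k|) for z_k = -5: log(7/5) = 0.3365
Sum over inside zeros: 1.1838.
I(r) = log|p(0)| + (inside sum) = 2.7081 + 1.1838 = 3.8918.
Closed form (all zeros inside, monic): I(r) = n·log(r) = 2·log(7) = 3.8918. ✓

I(r) ≈ 3.8918.


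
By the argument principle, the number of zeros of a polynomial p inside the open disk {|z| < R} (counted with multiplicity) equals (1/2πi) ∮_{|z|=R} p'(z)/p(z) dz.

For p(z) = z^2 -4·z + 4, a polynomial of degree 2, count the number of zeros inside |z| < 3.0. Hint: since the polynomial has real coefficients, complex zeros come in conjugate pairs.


The zeros of p are: 2, 2.
Their magnitudes are: 2, 2.
Zeros with |z| < R = 3.0: 2, 2.
Count = 2.
By the argument principle, (1/2πi) ∮_{|z|=R} p'(z)/p(z) dz equals exactly this count.

Number of zeros inside |z| < 3.0: 2.


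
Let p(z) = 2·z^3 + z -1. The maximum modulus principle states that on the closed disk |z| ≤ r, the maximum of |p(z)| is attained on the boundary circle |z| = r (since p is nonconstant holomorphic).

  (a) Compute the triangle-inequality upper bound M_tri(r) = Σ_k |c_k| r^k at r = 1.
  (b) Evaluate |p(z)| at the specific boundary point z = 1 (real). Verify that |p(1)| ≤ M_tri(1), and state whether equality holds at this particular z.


Coefficients: c_0 = -1, c_1 = 1, c_2 = 0, c_3 = 2. Radius r = 1.
Part (a). Triangle bound: M_tri(r) = Σ_k |c_k| r^k
  = |-1|·1^0 + |1|·1^1 + |0|·1^2 + |2|·1^3
  = 1 + 1 + 0 + 2 = 4.
This bounds M(r) := max_{|z|=r} |p(z)| from above; equality holds iff all terms c_k z^k can be made to align in phase at a single z on |z|=r.
Part (b). At z = 1 (real, on the circle |z| = r):
  p(1) = (-1)·1^0 + (1)·1^1 + (0)·1^2 + (2)·1^3 = 2.
  |p(1)| = 2.
Check: |p(1)| = 2 ≤ 4 = M_tri(1). ✓ Equality does not hold at z = 1 (the coefficients have mixed signs, so the terms do not all align in phase there).

M_tri(1) = 4; |p(1)| = 2; equality at z=1: no.


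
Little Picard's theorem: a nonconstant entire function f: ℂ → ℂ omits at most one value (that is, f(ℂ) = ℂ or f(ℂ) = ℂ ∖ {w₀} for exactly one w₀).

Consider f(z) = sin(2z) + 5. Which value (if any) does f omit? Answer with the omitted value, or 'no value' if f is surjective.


Little Picard bounds the complement of f(ℂ) to at most one point.
sin is entire and surjective onto ℂ: for every w ∈ ℂ, sin(ζ) = w has a solution ζ ∈ ℂ (e.g., via the complex inverse arcsin). With ζ = 2z this gives z = ζ/(2). Then 1·sin(2z) takes every value in 1·ℂ = ℂ, and adding 5 is a bijection of ℂ. So f is surjective and omits no value. (Note: only on the real line is sin bounded by [−1, 1].)

Omitted value: no value.


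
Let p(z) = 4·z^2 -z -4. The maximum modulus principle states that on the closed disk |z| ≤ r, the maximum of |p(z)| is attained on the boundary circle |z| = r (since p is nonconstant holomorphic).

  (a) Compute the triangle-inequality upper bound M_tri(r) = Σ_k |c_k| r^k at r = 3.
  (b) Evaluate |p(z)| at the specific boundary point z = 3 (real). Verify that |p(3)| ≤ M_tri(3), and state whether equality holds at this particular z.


Coefficients: c_0 = -4, c_1 = -1, c_2 = 4. Radius r = 3.
Part (a). Triangle bound: M_tri(r) = Σ_k |c_k| r^k
  = |-4|·3^0 + |-1|·3^1 + |4|·3^2
  = 4 + 3 + 36 = 43.
This bounds M(r) := max_{|z|=r} |p(z)| from above; equality holds iff all terms c_k z^k can be made to align in phase at a single z on |z|=r.
Part (b). At z = 3 (real, on the circle |z| = r):
  p(3) = (-4)·3^0 + (-1)·3^1 + (4)·3^2 = 29.
  |p(3)| = 29.
Check: |p(3)| = 29 ≤ 43 = M_tri(3). ✓ Equality does not hold at z = 3 (the coefficients have mixed signs, so the terms do not all align in phase there).

M_tri(3) = 43; |p(3)| = 29; equality at z=3: no.


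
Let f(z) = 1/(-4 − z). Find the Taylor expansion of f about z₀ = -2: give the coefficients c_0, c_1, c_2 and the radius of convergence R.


Let w = z − z₀, so z = z₀ + w.
Then -4 − z = -4 − (z₀ + w) = (-4 − z₀) − w = -2 − w.
f(z) = 1/(-2 − w) = (1/(-2)) · 1/(1 − w/(-2)) = Σ_{n≥0} w^n / (-2)^(n+1).
So c_n = 1/(-2)^(n+1):
  c_0 = 1/(-2)^1 = -1/2.
  c_1 = 1/(-2)^2 = 1/4.
  c_2 = 1/(-2)^3 = -1/8.
The series is valid for |w/d| < 1, i.e. |z − z₀| < |d|.
Radius of convergence: R = |-4 − z₀| = |-2| = 2 (distance from z₀ to the singularity z = -4).

c_0 = -1/2, c_1 = 1/4, c_2 = -1/8; R = 2.


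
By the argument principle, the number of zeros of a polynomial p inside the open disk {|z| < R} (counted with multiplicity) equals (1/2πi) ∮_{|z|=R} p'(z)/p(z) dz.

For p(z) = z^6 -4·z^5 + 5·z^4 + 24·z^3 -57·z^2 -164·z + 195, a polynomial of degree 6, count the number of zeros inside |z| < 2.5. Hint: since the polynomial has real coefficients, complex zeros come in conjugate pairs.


The zeros of p are: 3, (2 + 3i), (2 - 3i), (-2 + 1i), (-2 - 1i), 1.
Their magnitudes are: 3, 3.606, 3.606, 2.236, 2.236, 1.
Zeros with |z| < R = 2.5: (-2 + 1i), (-2 - 1i), 1.
Count = 3.
By the argument principle, (1/2πi) ∮_{|z|=R} p'(z)/p(z) dz equals exactly this count.

Number of zeros inside |z| < 2.5: 3.


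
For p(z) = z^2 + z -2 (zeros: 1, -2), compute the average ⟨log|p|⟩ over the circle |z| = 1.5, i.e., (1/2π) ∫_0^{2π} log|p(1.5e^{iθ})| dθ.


Zeros: -2, 1; r = 1.5.
Inside |z| < r: 1. Outside (|z| ≥ r): -2.
p(0) = -2, so log|p(0)| = log(2) = 0.6931.
Apply Jensen: I(r) = log|p(0)| + Σ_k log(r/|z_k|), summed over zeros inside |z| < r.
  log(r/|z_k|) for z_k = 1: log(1.5/1) = 0.4055
  Outside zeros (-2) contribute nothing to the Jensen sum.
Sum over inside zeros: 0.4055.
I(r) = log|p(0)| + (inside sum) = 0.6931 + 0.4055 = 1.0986.
Note: since some zeros are outside |z| ≤ r, the simplified n·log(r) form does NOT apply — only the inside zeros contribute.

I(r) ≈ 1.0986.


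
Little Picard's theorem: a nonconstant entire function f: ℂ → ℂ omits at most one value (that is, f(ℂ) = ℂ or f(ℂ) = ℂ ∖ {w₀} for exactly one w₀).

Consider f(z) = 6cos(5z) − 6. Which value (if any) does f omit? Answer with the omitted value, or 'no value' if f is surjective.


Little Picard bounds the complement of f(ℂ) to at most one point.
cos is entire and surjective onto ℂ: for every w ∈ ℂ, cos(ζ) = w has a solution ζ ∈ ℂ (e.g., via the complex inverse arccos). With ζ = 5z this gives z = ζ/(5). Then 6·cos(5z) takes every value in 6·ℂ = ℂ, and adding -6 is a bijection of ℂ. So f is surjective and omits no value. (Note: only on the real line is cos bounded by [−1, 1].)

Omitted value: no value.


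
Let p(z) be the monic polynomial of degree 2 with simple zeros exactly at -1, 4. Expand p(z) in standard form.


The polynomial is p(z) = ∏_{α ∈ S} (z − α), where S = {-1, 4}.
Expanding the product yields: p(z) = z^2 -3·z -4.
The resulting polynomial has degree 2 and real coefficients as required.

p(z) = z^2 -3·z -4.


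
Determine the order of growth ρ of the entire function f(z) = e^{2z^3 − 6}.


|e^{2z^3 − 6}| = e^{Re(2·z^3) + -6} ≤ e^{2|z|^3 + -6} = e^{2r^3 + -6} on |z| = r, so ρ ≤ 3. Choosing z on |z|=r so that 2·z^3 is real positive (always possible by picking arg z appropriately) gives |f(z)| = e^{2r^3 + -6}, matching the bound. The additive constant -6 does not affect log log M(r) ~ 3·log r. Hence ρ = 3.
Therefore ρ = 3.

Order ρ = 3.


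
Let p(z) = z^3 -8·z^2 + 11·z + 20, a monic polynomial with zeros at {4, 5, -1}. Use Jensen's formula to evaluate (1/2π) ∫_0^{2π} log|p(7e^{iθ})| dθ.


Zeros: -1, 4, 5; r = 7.
Inside |z| < r: -1, 4, 5. Outside (|z| ≥ r): ∅.
p(0) = 20, so log|p(0)| = log(20) = 2.9957.
Apply Jensen: I(r) = log|p(0)| + Σ_k log(r/|z_k|), summed over zeros inside |z| < r.
  log(r/|z_k|) for z_k = 4: log(7/4) = 0.5596
  log(r/|z_k|) for z_k = 5: log(7/5) = 0.3365
  log(r/|z_k|) for z_k = -1: log(7/1) = 1.9459
Sum over inside zeros: 2.8420.
I(r) = log|p(0)| + (inside sum) = 2.9957 + 2.8420 = 5.8377.
Closed form (all zeros inside, monic): I(r) = n·log(r) = 3·log(7) = 5.8377. ✓

I(r) ≈ 5.8377.


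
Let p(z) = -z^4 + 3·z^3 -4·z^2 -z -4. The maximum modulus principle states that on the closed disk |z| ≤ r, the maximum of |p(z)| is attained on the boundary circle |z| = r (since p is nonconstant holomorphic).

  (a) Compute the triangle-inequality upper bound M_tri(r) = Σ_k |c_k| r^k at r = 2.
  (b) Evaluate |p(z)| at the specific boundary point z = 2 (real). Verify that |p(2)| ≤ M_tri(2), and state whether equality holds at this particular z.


Coefficients: c_0 = -4, c_1 = -1, c_2 = -4, c_3 = 3, c_4 = -1. Radius r = 2.
Part (a). Triangle bound: M_tri(r) = Σ_k |c_k| r^k
  = |-4|·2^0 + |-1|·2^1 + |-4|·2^2 + |3|·2^3 + |-1|·2^4
  = 4 + 2 + 16 + 24 + 16 = 62.
This bounds M(r) := max_{|z|=r} |p(z)| from above; equality holds iff all terms c_k z^k can be made to align in phase at a single z on |z|=r.
Part (b). At z = 2 (real, on the circle |z| = r):
  p(2) = (-4)·2^0 + (-1)·2^1 + (-4)·2^2 + (3)·2^3 + (-1)·2^4 = -14.
  |p(2)| = 14.
Check: |p(2)| = 14 ≤ 62 = M_tri(2). ✓ Equality does not hold at z = 2 (the coefficients have mixed signs, so the terms do not all align in phase there).

M_tri(2) = 62; |p(2)| = 14; equality at z=2: no.


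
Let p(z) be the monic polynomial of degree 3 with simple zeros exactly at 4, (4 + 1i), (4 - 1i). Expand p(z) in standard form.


The polynomial is p(z) = ∏_{α ∈ S} (z − α), where S = {4, (4 + 1i), (4 - 1i)}.
Expanding the product yields: p(z) = z^3 -12·z^2 + 49·z -68.
Note conjugate pairs combine to real quadratics: (z − (4+1i))(z − (4−1i)) = z² − 8z + 17.
The resulting polynomial has degree 3 and real coefficients as required.

p(z) = z^3 -12·z^2 + 49·z -68.


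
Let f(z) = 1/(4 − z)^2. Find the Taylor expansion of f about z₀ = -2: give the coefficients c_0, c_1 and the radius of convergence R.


Let w = z − z₀, so z = z₀ + w.
Then 4 − z = 4 − (z₀ + w) = (4 − z₀) − w = 6 − w.
f(z) = 1/(6 − w)^2 = (1/(6)^2) · (1 − w/(6))^{−2}.
By the binomial series (1−u)^{−2} = Σ_{n≥0} C(n+1, 1) u^n for |u|<1, with u = w/(6):
  c_n = C(n+1, 1) / (6)^(n+2).
  c_0 = 1/(6)^2 = 1/36.
  c_1 = 2/(6)^3 = 1/108.
The series is valid for |w/d| < 1, i.e. |z − z₀| < |d|.
Radius of convergence: R = |4 − z₀| = |6| = 6 (distance from z₀ to the singularity z = 4).

c_0 = 1/36, c_1 = 1/108; R = 6.


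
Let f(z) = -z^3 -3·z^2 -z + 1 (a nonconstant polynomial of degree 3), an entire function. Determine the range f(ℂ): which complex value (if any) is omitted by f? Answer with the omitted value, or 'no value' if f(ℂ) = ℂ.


Little Picard bounds the complement of f(ℂ) to at most one point.
For every w ∈ ℂ, the equation p(z) − w = 0 is a nonconstant polynomial in z and hence has at least one root by the fundamental theorem of algebra. So p is surjective onto ℂ, omitting no value.

Omitted value: no value.


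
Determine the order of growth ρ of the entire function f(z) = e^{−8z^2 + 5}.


|e^{−8z^2 + 5}| = e^{Re(-8·z^2) + 5} ≤ e^{8|z|^2 + 5} = e^{8r^2 + 5} on |z| = r, so ρ ≤ 2. Choosing z on |z|=r so that -8·z^2 is real positive (always possible by picking arg z appropriately) gives |f(z)| = e^{8r^2 + 5}, matching the bound. The additive constant 5 does not affect log log M(r) ~ 2·log r. Hence ρ = 2.
Therefore ρ = 2.

Order ρ = 2.


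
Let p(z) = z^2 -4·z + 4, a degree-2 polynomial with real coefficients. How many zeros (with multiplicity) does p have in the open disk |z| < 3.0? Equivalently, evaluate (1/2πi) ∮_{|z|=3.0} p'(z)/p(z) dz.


The zeros of p are: 2, 2.
Their magnitudes are: 2, 2.
Zeros with |z| < R = 3.0: 2, 2.
Count = 2.
By the argument principle, (1/2πi) ∮_{|z|=R} p'(z)/p(z) dz equals exactly this count.

Number of zeros inside |z| < 3.0: 2.
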